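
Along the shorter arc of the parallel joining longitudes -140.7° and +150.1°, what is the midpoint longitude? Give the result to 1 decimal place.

Signed shortest Δλ from -140.7° to +150.1° is -69.2°.
Midpoint longitude = -140.7° + (-69.2°)/2 = -140.7° − 34.6° = -175.3°.
(The naïve average (-140.7 + +150.1)/2 = 4.7° is on the wrong side of the globe.)

-175.3°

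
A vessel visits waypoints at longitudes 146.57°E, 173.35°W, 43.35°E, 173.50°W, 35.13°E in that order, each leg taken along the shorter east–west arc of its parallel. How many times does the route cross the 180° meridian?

Leg 1: +146.57° → -173.35°, shortest Δλ = 40.08° (east) — crosses 180°.
Leg 2: -173.35° → +43.35°, shortest Δλ = -143.3° (west) — crosses 180°.
Leg 3: +43.35° → -173.50°, shortest Δλ = 143.15° (east) — crosses 180°.
Leg 4: -173.50° → +35.13°, shortest Δλ = -151.37° (west) — crosses 180°.
Total crossings: 4.

4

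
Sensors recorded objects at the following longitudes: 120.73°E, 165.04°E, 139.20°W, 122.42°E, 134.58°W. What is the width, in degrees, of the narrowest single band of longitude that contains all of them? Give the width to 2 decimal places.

Sort the longitudes: -139.20°, -134.58°, +120.73°, +122.42°, +165.04°.
Eastward gaps between consecutive values (wrapping around): 4.62°, 255.31°, 1.69°, 42.62°, 55.76°.
Largest gap = 255.31° ⇒ minimal covering band is its complement: 360° − 255.31° = 104.69°.
Band runs from +120.73° eastward to -134.58°, crossing the antimeridian.

104.69°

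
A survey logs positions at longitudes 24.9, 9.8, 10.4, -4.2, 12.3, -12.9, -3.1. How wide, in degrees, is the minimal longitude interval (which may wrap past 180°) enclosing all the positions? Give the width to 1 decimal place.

Sort the longitudes: -12.9°, -4.2°, -3.1°, +9.8°, +10.4°, +12.3°, +24.9°.
Eastward gaps between consecutive values (wrapping around): 8.7°, 1.1°, 12.9°, 0.6°, 1.9°, 12.6°, 322.2°.
Largest gap = 322.2° ⇒ minimal covering band is its complement: 360° − 322.2° = 37.8°.
Band runs from -12.9° eastward to +24.9°.

37.8°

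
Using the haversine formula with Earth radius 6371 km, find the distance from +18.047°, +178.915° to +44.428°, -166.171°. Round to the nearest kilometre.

3246 km

Δλ = -166.171 − 178.915 = -345.086°; wrapped into (−180°, 180°]: 14.914°.
Δφ = 44.428 − 18.047 = 26.381°.
a = sin²(Δφ/2) + cos φ₁ · cos φ₂ · sin²(Δλ/2) = 0.063507.
c = 2·atan2(√a, √(1−a)) = 0.50951 rad → d = 6371·c ≈ 3246.06 km.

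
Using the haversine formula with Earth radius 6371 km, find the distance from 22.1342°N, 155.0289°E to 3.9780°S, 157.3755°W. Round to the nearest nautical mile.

3203 nmi

Δλ = -157.3755 − 155.0289 = -312.4044°; wrapped into (−180°, 180°]: 47.5956°.
Δφ = -3.9780 − 22.1342 = -26.1122°.
a = sin²(Δφ/2) + cos φ₁ · cos φ₂ · sin²(Δλ/2) = 0.201491.
c = 2·atan2(√a, √(1−a)) = 0.93102 rad → d = 6371·c ≈ 5931.51 km ≈ 3202.76 nmi.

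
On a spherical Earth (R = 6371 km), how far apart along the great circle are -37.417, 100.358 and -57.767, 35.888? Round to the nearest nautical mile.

Δλ = 35.888 − 100.358 = -64.470°.
Δφ = -57.767 − -37.417 = -20.350°.
a = sin²(Δφ/2) + cos φ₁ · cos φ₂ · sin²(Δλ/2) = 0.151729.
c = 2·atan2(√a, √(1−a)) = 0.80023 rad → d = 6371·c ≈ 5098.27 km ≈ 2752.84 nmi.

2753 nmi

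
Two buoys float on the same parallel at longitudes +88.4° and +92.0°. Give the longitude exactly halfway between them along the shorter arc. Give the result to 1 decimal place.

+90.2°

Signed shortest Δλ from +88.4° to +92.0° is +3.6°.
Midpoint longitude = +88.4° + (+3.6°)/2 = +88.4° + 1.8° = +90.2°.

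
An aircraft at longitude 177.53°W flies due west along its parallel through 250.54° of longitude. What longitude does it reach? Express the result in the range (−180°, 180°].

Start at -177.53°; shift −250.54° → -428.07°.
-428.07° lies outside (−180°, 180°]; add 360° → -68.07°.

68.07°W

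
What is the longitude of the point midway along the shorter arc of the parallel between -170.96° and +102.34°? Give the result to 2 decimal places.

Signed shortest Δλ from -170.96° to +102.34° is -86.70°.
Midpoint longitude = -170.96° + (-86.70°)/2 = -170.96° − 43.35° = -214.31°.
Normalise into (−180°, 180°]: +145.69°.
(The naïve average (-170.96 + +102.34)/2 = -34.31° is on the wrong side of the globe.)

+145.69°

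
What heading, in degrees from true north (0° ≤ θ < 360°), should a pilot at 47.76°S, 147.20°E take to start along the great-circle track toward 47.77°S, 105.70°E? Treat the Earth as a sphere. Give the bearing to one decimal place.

Δλ = 105.70 − 147.20 = -41.50°.
θ = atan2( sin Δλ · cos φ₂ , cos φ₁ · sin φ₂ − sin φ₁ · cos φ₂ · cos Δλ )
  = atan2(-0.44535, -0.12509) = -105.689° → normalised to [0°, 360°): 254.311°.

254.3°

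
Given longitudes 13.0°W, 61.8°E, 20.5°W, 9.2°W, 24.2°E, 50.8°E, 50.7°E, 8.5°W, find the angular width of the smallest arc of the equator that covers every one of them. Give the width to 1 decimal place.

82.3°

Sort the longitudes: -20.5°, -13.0°, -9.2°, -8.5°, +24.2°, +50.7°, +50.8°, +61.8°.
Eastward gaps between consecutive values (wrapping around): 7.5°, 3.8°, 0.7°, 32.7°, 26.5°, 0.1°, 11.0°, 277.7°.
Largest gap = 277.7° ⇒ minimal covering band is its complement: 360° − 277.7° = 82.3°.
Band runs from -20.5° eastward to +61.8°.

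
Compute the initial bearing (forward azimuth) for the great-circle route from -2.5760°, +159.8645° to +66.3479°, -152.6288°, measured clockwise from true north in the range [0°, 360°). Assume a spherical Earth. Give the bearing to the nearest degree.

Δλ = -152.6288 − 159.8645 = -312.4933°; wrapped into (−180°, 180°]: 47.5067°.
θ = atan2( sin Δλ · cos φ₂ , cos φ₁ · sin φ₂ − sin φ₁ · cos φ₂ · cos Δλ )
  = atan2(0.29581, 0.92725) = 17.694° → normalised to [0°, 360°): 17.694°.

18°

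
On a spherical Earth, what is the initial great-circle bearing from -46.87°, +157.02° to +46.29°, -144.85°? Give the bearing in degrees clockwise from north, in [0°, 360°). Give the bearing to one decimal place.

Δλ = -144.85 − 157.02 = -301.87°; wrapped into (−180°, 180°]: 58.13°.
θ = atan2( sin Δλ · cos φ₂ , cos φ₁ · sin φ₂ − sin φ₁ · cos φ₂ · cos Δλ )
  = atan2(0.58684, 0.76045) = 37.657° → normalised to [0°, 360°): 37.657°.

37.7°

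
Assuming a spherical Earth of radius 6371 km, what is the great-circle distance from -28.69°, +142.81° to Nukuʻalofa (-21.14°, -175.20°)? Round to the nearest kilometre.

4295 km

Δλ = -175.20 − 142.81 = -318.01°; wrapped into (−180°, 180°]: 41.99°.
Δφ = -21.14 − -28.69 = 7.55°.
a = sin²(Δφ/2) + cos φ₁ · cos φ₂ · sin²(Δλ/2) = 0.109366.
c = 2·atan2(√a, √(1−a)) = 0.67410 rad → d = 6371·c ≈ 4294.69 km.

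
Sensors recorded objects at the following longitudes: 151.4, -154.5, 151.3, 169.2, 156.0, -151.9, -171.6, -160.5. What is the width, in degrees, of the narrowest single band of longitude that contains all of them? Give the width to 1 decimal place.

56.8°

Sort the longitudes: -171.6°, -160.5°, -154.5°, -151.9°, +151.3°, +151.4°, +156.0°, +169.2°.
Eastward gaps between consecutive values (wrapping around): 11.1°, 6.0°, 2.6°, 303.2°, 0.1°, 4.6°, 13.2°, 19.2°.
Largest gap = 303.2° ⇒ minimal covering band is its complement: 360° − 303.2° = 56.8°.
Band runs from +151.3° eastward to -151.9°, crossing the antimeridian.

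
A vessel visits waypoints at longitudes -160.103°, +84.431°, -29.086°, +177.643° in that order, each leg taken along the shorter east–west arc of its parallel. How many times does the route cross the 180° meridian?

Leg 1: -160.103° → +84.431°, shortest Δλ = -115.466° (west) — crosses 180°.
Leg 2: +84.431° → -29.086°, shortest Δλ = -113.517° (west) — does not cross 180°.
Leg 3: -29.086° → +177.643°, shortest Δλ = -153.271° (west) — crosses 180°.
Total crossings: 2.

2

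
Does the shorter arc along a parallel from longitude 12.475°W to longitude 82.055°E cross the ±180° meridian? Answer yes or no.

No

Signed shortest Δλ = ((82.055 − -12.475 + 180) mod 360) − 180 = 94.53°.
Going east by 94.53° from -12.475° reaches +82.055° without touching 180°.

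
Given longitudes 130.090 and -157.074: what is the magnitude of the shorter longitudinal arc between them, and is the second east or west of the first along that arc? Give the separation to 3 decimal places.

72.836° east

Raw difference: -157.074 − 130.090 = -287.164°.
Normalise into (−180°, 180°]: -287.164° + 360° = 72.836°.
Positive ⇒ the second point lies to the east; separation 72.836°.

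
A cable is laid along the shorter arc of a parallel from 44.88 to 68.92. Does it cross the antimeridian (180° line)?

No

Signed shortest Δλ = ((68.92 − 44.88 + 180) mod 360) − 180 = 24.04°.
Going east by 24.04° from +44.88° reaches +68.92° without touching 180°.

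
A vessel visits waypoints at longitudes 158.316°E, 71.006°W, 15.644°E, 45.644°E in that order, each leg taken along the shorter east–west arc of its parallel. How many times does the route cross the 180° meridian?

Leg 1: +158.316° → -71.006°, shortest Δλ = 130.678° (east) — crosses 180°.
Leg 2: -71.006° → +15.644°, shortest Δλ = 86.65° (east) — does not cross 180°.
Leg 3: +15.644° → +45.644°, shortest Δλ = 30.0° (east) — does not cross 180°.
Total crossings: 1.

1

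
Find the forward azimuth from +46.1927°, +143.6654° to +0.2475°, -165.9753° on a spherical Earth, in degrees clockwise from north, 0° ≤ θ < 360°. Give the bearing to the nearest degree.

Δλ = -165.9753 − 143.6654 = -309.6407°; wrapped into (−180°, 180°]: 50.3593°.
θ = atan2( sin Δλ · cos φ₂ , cos φ₁ · sin φ₂ − sin φ₁ · cos φ₂ · cos Δλ )
  = atan2(0.77005, -0.45741) = 120.710° → normalised to [0°, 360°): 120.710°.

121°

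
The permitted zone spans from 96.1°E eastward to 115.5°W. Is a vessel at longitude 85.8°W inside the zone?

Band width going east from +96.1° to -115.5°: ((-115.5 − 96.1) mod 360) = 148.4°.
Offset of -85.8° east of the west edge: ((-85.8 − 96.1) mod 360) = 178.1°.
178.1° > 148.4° ⇒ outside.

No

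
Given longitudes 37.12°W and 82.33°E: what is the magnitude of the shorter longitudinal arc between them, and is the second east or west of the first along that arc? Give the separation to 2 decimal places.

119.45° east

Raw difference: 82.33 − -37.12 = 119.45°.
Normalise into (−180°, 180°]: 119.45° stays 119.45°.
Positive ⇒ the second point lies to the east; separation 119.45°.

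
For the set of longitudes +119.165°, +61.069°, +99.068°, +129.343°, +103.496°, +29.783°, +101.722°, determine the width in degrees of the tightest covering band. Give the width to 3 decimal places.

99.560°

Sort the longitudes: +29.783°, +61.069°, +99.068°, +101.722°, +103.496°, +119.165°, +129.343°.
Eastward gaps between consecutive values (wrapping around): 31.286°, 37.999°, 2.654°, 1.774°, 15.669°, 10.178°, 260.440°.
Largest gap = 260.440° ⇒ minimal covering band is its complement: 360° − 260.440° = 99.560°.
Band runs from +29.783° eastward to +129.343°.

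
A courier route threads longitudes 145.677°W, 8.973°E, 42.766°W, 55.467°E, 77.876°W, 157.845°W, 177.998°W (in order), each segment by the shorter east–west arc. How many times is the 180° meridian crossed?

0

Leg 1: -145.677° → +8.973°, shortest Δλ = 154.65° (east) — does not cross 180°.
Leg 2: +8.973° → -42.766°, shortest Δλ = -51.739° (west) — does not cross 180°.
Leg 3: -42.766° → +55.467°, shortest Δλ = 98.233° (east) — does not cross 180°.
Leg 4: +55.467° → -77.876°, shortest Δλ = -133.343° (west) — does not cross 180°.
Leg 5: -77.876° → -157.845°, shortest Δλ = -79.969° (west) — does not cross 180°.
Leg 6: -157.845° → -177.998°, shortest Δλ = -20.153° (west) — does not cross 180°.
Total crossings: 0.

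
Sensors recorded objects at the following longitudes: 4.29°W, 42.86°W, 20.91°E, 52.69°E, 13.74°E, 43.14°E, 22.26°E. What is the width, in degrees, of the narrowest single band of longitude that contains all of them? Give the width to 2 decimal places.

95.55°

Sort the longitudes: -42.86°, -4.29°, +13.74°, +20.91°, +22.26°, +43.14°, +52.69°.
Eastward gaps between consecutive values (wrapping around): 38.57°, 18.03°, 7.17°, 1.35°, 20.88°, 9.55°, 264.45°.
Largest gap = 264.45° ⇒ minimal covering band is its complement: 360° − 264.45° = 95.55°.
Band runs from -42.86° eastward to +52.69°.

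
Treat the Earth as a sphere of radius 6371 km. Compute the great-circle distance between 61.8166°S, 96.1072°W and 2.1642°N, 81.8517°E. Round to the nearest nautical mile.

Δλ = 81.8517 − -96.1072 = 177.9589°.
Δφ = 2.1642 − -61.8166 = 63.9808°.
a = sin²(Δφ/2) + cos φ₁ · cos φ₂ · sin²(Δλ/2) = 0.752473.
c = 2·atan2(√a, √(1−a)) = 2.10011 rad → d = 6371·c ≈ 13379.83 km ≈ 7224.53 nmi.

7225 nmi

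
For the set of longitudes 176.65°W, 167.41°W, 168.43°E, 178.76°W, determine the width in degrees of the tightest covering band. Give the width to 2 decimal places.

Sort the longitudes: -178.76°, -176.65°, -167.41°, +168.43°.
Eastward gaps between consecutive values (wrapping around): 2.11°, 9.24°, 335.84°, 12.81°.
Largest gap = 335.84° ⇒ minimal covering band is its complement: 360° − 335.84° = 24.16°.
Band runs from +168.43° eastward to -167.41°, crossing the antimeridian.

24.16°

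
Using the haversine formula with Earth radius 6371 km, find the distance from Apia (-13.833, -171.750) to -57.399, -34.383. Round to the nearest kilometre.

Δλ = -34.383 − -171.750 = 137.367°.
Δφ = -57.399 − -13.833 = -43.566°.
a = sin²(Δφ/2) + cos φ₁ · cos φ₂ · sin²(Δλ/2) = 0.591735.
c = 2·atan2(√a, √(1−a)) = 1.75531 rad → d = 6371·c ≈ 11183.09 km.

11183 km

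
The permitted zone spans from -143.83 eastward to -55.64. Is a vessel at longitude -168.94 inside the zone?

Band width going east from -143.83° to -55.64°: ((-55.64 − -143.83) mod 360) = 88.19°.
Offset of -168.94° east of the west edge: ((-168.94 − -143.83) mod 360) = 334.89°.
334.89° > 88.19° ⇒ outside.

No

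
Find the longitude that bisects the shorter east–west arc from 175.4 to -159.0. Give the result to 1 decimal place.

-171.8°

Signed shortest Δλ from +175.4° to -159.0° is +25.6°.
Midpoint longitude = +175.4° + (+25.6°)/2 = +175.4° + 12.8° = +188.2°.
Normalise into (−180°, 180°]: -171.8°.
(The naïve average (+175.4 + -159.0)/2 = 8.2° is on the wrong side of the globe.)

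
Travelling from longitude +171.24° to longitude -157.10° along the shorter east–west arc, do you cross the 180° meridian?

Naïve |-157.10 − 171.24| = 328.34° > 180°, so the shorter arc goes the other way round — across 180°.
Signed shortest Δλ = ((-157.10 − 171.24 + 180) mod 360) − 180 = 31.66°.
Going east by 31.66° from +171.24° passes through 180° before reaching -157.10°.

Yes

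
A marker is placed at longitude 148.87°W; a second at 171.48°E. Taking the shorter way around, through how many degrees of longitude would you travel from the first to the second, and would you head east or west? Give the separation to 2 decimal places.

39.65° west

Raw difference: 171.48 − -148.87 = 320.35°.
Normalise into (−180°, 180°]: 320.35° − 360° = -39.65°.
Negative ⇒ the second point lies to the west; separation 39.65°.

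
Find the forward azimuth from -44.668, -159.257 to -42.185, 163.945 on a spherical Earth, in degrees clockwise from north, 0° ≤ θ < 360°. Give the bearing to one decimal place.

262.2°

Δλ = 163.945 − -159.257 = 323.202°; wrapped into (−180°, 180°]: -36.798°.
θ = atan2( sin Δλ · cos φ₂ , cos φ₁ · sin φ₂ − sin φ₁ · cos φ₂ · cos Δλ )
  = atan2(-0.44384, -0.06047) = -97.758° → normalised to [0°, 360°): 262.242°.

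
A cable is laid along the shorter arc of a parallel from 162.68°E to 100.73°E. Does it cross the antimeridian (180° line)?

No

Signed shortest Δλ = ((100.73 − 162.68 + 180) mod 360) − 180 = -61.95°.
Going west by 61.95° from +162.68° reaches +100.73° without touching 180°.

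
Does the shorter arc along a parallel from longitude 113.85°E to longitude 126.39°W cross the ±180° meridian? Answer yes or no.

Yes

Naïve |-126.39 − 113.85| = 240.24° > 180°, so the shorter arc goes the other way round — across 180°.
Signed shortest Δλ = ((-126.39 − 113.85 + 180) mod 360) − 180 = 119.76°.
Going east by 119.76° from +113.85° passes through 180° before reaching -126.39°.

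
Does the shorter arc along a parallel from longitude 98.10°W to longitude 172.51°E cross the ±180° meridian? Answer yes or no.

Yes

Naïve |172.51 − -98.10| = 270.61° > 180°, so the shorter arc goes the other way round — across 180°.
Signed shortest Δλ = ((172.51 − -98.10 + 180) mod 360) − 180 = -89.39°.
Going west by 89.39° from -98.10° passes through 180° before reaching +172.51°.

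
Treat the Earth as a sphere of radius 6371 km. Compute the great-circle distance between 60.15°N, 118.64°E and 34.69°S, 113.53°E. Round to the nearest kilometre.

10556 km

Δλ = 113.53 − 118.64 = -5.11°.
Δφ = -34.69 − 60.15 = -94.84°.
a = sin²(Δφ/2) + cos φ₁ · cos φ₂ · sin²(Δλ/2) = 0.543000.
c = 2·atan2(√a, √(1−a)) = 1.65690 rad → d = 6371·c ≈ 10556.13 km.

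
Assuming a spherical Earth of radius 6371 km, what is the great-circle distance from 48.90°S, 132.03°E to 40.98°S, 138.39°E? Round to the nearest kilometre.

1012 km

Δλ = 138.39 − 132.03 = 6.36°.
Δφ = -40.98 − -48.90 = 7.92°.
a = sin²(Δφ/2) + cos φ₁ · cos φ₂ · sin²(Δλ/2) = 0.006296.
c = 2·atan2(√a, √(1−a)) = 0.15887 rad → d = 6371·c ≈ 1012.14 km.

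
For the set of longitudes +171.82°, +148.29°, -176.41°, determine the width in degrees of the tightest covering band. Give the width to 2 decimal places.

Sort the longitudes: -176.41°, +148.29°, +171.82°.
Eastward gaps between consecutive values (wrapping around): 324.70°, 23.53°, 11.77°.
Largest gap = 324.70° ⇒ minimal covering band is its complement: 360° − 324.70° = 35.30°.
Band runs from +148.29° eastward to -176.41°, crossing the antimeridian.

35.30°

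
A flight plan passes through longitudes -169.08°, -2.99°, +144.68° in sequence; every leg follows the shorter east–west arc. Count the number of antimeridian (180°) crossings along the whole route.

Leg 1: -169.08° → -2.99°, shortest Δλ = 166.09° (east) — does not cross 180°.
Leg 2: -2.99° → +144.68°, shortest Δλ = 147.67° (east) — does not cross 180°.
Total crossings: 0.

0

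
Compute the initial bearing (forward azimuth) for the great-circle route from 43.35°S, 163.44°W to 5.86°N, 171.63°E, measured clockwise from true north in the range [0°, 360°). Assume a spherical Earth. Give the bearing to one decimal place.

Δλ = 171.63 − -163.44 = 335.07°; wrapped into (−180°, 180°]: -24.93°.
θ = atan2( sin Δλ · cos φ₂ , cos φ₁ · sin φ₂ − sin φ₁ · cos φ₂ · cos Δλ )
  = atan2(-0.41931, 0.69348) = -31.159° → normalised to [0°, 360°): 328.841°.

328.8°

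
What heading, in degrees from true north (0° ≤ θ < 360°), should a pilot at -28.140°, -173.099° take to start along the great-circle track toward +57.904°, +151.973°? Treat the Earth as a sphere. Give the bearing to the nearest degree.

342°

Δλ = 151.973 − -173.099 = 325.072°; wrapped into (−180°, 180°]: -34.928°.
θ = atan2( sin Δλ · cos φ₂ , cos φ₁ · sin φ₂ − sin φ₁ · cos φ₂ · cos Δλ )
  = atan2(-0.30422, 0.95248) = -17.713° → normalised to [0°, 360°): 342.287°.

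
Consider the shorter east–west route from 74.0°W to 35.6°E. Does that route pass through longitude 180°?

No

Signed shortest Δλ = ((35.6 − -74.0 + 180) mod 360) − 180 = 109.6°.
Going east by 109.6° from -74.0° reaches +35.6° without touching 180°.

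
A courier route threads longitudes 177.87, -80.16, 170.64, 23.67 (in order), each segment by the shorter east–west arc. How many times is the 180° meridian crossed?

2

Leg 1: +177.87° → -80.16°, shortest Δλ = 101.97° (east) — crosses 180°.
Leg 2: -80.16° → +170.64°, shortest Δλ = -109.2° (west) — crosses 180°.
Leg 3: +170.64° → +23.67°, shortest Δλ = -146.97° (west) — does not cross 180°.
Total crossings: 2.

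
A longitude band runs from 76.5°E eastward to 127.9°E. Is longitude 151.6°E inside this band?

No

Band width going east from +76.5° to +127.9°: ((127.9 − 76.5) mod 360) = 51.4°.
Offset of +151.6° east of the west edge: ((151.6 − 76.5) mod 360) = 75.1°.
75.1° > 51.4° ⇒ outside.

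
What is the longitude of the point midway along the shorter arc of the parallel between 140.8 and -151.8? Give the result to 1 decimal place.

+174.5°

Signed shortest Δλ from +140.8° to -151.8° is +67.4°.
Midpoint longitude = +140.8° + (+67.4°)/2 = +140.8° + 33.7° = +174.5°.
(The naïve average (+140.8 + -151.8)/2 = -5.5° is on the wrong side of the globe.)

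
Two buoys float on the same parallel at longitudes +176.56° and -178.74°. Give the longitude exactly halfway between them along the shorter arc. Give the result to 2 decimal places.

Signed shortest Δλ from +176.56° to -178.74° is +4.70°.
Midpoint longitude = +176.56° + (+4.70°)/2 = +176.56° + 2.35° = +178.91°.
(The naïve average (+176.56 + -178.74)/2 = -1.09° is on the wrong side of the globe.)

+178.91°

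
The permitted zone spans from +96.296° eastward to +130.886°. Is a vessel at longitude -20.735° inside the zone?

No

Band width going east from +96.296° to +130.886°: ((130.886 − 96.296) mod 360) = 34.590°.
Offset of -20.735° east of the west edge: ((-20.735 − 96.296) mod 360) = 242.969°.
242.969° > 34.590° ⇒ outside.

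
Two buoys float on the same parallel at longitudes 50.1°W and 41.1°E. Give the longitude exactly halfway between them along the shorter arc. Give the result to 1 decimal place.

Signed shortest Δλ from -50.1° to +41.1° is +91.2°.
Midpoint longitude = -50.1° + (+91.2°)/2 = -50.1° + 45.6° = -4.5°.

4.5°W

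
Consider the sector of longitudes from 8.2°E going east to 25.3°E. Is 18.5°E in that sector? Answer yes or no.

Yes

Band width going east from +8.2° to +25.3°: ((25.3 − 8.2) mod 360) = 17.1°.
Offset of +18.5° east of the west edge: ((18.5 − 8.2) mod 360) = 10.3°.
10.3° ≤ 17.1° ⇒ inside.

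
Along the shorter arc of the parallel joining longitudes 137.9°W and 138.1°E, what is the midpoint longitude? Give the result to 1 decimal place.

Signed shortest Δλ from -137.9° to +138.1° is -84.0°.
Midpoint longitude = -137.9° + (-84.0°)/2 = -137.9° − 42.0° = -179.9°.
(The naïve average (-137.9 + +138.1)/2 = 0.1° is on the wrong side of the globe.)

179.9°W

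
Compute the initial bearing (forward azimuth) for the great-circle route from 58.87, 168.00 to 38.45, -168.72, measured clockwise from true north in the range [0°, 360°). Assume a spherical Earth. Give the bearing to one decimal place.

133.6°

Δλ = -168.72 − 168.00 = -336.72°; wrapped into (−180°, 180°]: 23.28°.
θ = atan2( sin Δλ · cos φ₂ , cos φ₁ · sin φ₂ − sin φ₁ · cos φ₂ · cos Δλ )
  = atan2(0.30952, -0.29432) = 133.558° → normalised to [0°, 360°): 133.558°.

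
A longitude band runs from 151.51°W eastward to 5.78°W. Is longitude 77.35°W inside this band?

Band width going east from -151.51° to -5.78°: ((-5.78 − -151.51) mod 360) = 145.73°.
Offset of -77.35° east of the west edge: ((-77.35 − -151.51) mod 360) = 74.16°.
74.16° ≤ 145.73° ⇒ inside.

Yes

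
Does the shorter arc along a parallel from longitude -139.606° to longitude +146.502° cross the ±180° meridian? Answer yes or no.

Naïve |146.502 − -139.606| = 286.108° > 180°, so the shorter arc goes the other way round — across 180°.
Signed shortest Δλ = ((146.502 − -139.606 + 180) mod 360) − 180 = -73.892°.
Going west by 73.892° from -139.606° passes through 180° before reaching +146.502°.

Yes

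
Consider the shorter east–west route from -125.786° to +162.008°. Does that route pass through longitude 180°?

Yes

Naïve |162.008 − -125.786| = 287.794° > 180°, so the shorter arc goes the other way round — across 180°.
Signed shortest Δλ = ((162.008 − -125.786 + 180) mod 360) − 180 = -72.206°.
Going west by 72.206° from -125.786° passes through 180° before reaching +162.008°.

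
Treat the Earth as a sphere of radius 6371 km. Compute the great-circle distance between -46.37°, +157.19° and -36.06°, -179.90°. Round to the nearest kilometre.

Δλ = -179.90 − 157.19 = -337.09°; wrapped into (−180°, 180°]: 22.91°.
Δφ = -36.06 − -46.37 = 10.31°.
a = sin²(Δφ/2) + cos φ₁ · cos φ₂ · sin²(Δλ/2) = 0.030073.
c = 2·atan2(√a, √(1−a)) = 0.34860 rad → d = 6371·c ≈ 2220.90 km.

2221 km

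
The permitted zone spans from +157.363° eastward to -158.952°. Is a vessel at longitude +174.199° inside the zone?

Band width going east from +157.363° to -158.952°: ((-158.952 − 157.363) mod 360) = 43.685°.
Offset of +174.199° east of the west edge: ((174.199 − 157.363) mod 360) = 16.836°.
16.836° ≤ 43.685° ⇒ inside.

Yes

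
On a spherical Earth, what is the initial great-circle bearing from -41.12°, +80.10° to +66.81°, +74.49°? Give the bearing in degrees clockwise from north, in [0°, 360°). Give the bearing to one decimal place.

357.7°

Δλ = 74.49 − 80.10 = -5.61°.
θ = atan2( sin Δλ · cos φ₂ , cos φ₁ · sin φ₂ − sin φ₁ · cos φ₂ · cos Δλ )
  = atan2(-0.03849, 0.95019) = -2.320° → normalised to [0°, 360°): 357.680°.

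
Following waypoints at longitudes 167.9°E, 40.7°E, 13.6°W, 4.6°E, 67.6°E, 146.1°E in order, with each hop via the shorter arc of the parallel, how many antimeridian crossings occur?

0

Leg 1: +167.9° → +40.7°, shortest Δλ = -127.2° (west) — does not cross 180°.
Leg 2: +40.7° → -13.6°, shortest Δλ = -54.3° (west) — does not cross 180°.
Leg 3: -13.6° → +4.6°, shortest Δλ = 18.2° (east) — does not cross 180°.
Leg 4: +4.6° → +67.6°, shortest Δλ = 63.0° (east) — does not cross 180°.
Leg 5: +67.6° → +146.1°, shortest Δλ = 78.5° (east) — does not cross 180°.
Total crossings: 0.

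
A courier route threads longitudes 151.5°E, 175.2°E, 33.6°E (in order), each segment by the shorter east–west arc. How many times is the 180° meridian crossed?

Leg 1: +151.5° → +175.2°, shortest Δλ = 23.7° (east) — does not cross 180°.
Leg 2: +175.2° → +33.6°, shortest Δλ = -141.6° (west) — does not cross 180°.
Total crossings: 0.

0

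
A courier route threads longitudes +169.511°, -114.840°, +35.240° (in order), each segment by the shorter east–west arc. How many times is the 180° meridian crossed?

Leg 1: +169.511° → -114.840°, shortest Δλ = 75.649° (east) — crosses 180°.
Leg 2: -114.840° → +35.240°, shortest Δλ = 150.08° (east) — does not cross 180°.
Total crossings: 1.

1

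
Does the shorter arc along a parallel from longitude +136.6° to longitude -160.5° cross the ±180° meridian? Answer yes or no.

Yes

Naïve |-160.5 − 136.6| = 297.1° > 180°, so the shorter arc goes the other way round — across 180°.
Signed shortest Δλ = ((-160.5 − 136.6 + 180) mod 360) − 180 = 62.9°.
Going east by 62.9° from +136.6° passes through 180° before reaching -160.5°.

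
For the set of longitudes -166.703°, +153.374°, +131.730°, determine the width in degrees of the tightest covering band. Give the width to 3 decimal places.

61.567°

Sort the longitudes: -166.703°, +131.730°, +153.374°.
Eastward gaps between consecutive values (wrapping around): 298.433°, 21.644°, 39.923°.
Largest gap = 298.433° ⇒ minimal covering band is its complement: 360° − 298.433° = 61.567°.
Band runs from +131.730° eastward to -166.703°, crossing the antimeridian.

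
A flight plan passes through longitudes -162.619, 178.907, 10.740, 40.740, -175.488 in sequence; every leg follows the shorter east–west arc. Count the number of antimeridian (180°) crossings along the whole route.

2

Leg 1: -162.619° → +178.907°, shortest Δλ = -18.474° (west) — crosses 180°.
Leg 2: +178.907° → +10.740°, shortest Δλ = -168.167° (west) — does not cross 180°.
Leg 3: +10.740° → +40.740°, shortest Δλ = 30.0° (east) — does not cross 180°.
Leg 4: +40.740° → -175.488°, shortest Δλ = 143.772° (east) — crosses 180°.
Total crossings: 2.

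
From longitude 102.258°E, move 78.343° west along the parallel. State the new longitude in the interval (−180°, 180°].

Start at +102.258°; shift −78.343° → +23.915°.
+23.915° already lies in (−180°, 180°].

23.915°E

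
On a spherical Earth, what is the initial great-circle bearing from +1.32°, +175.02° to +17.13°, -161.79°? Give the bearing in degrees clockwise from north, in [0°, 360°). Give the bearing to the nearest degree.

Δλ = -161.79 − 175.02 = -336.81°; wrapped into (−180°, 180°]: 23.19°.
θ = atan2( sin Δλ · cos φ₂ , cos φ₁ · sin φ₂ − sin φ₁ · cos φ₂ · cos Δλ )
  = atan2(0.37631, 0.27423) = 53.918° → normalised to [0°, 360°): 53.918°.

54°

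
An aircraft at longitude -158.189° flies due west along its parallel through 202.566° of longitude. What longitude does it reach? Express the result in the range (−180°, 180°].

-0.755°

Start at -158.189°; shift −202.566° → -360.755°.
-360.755° lies outside (−180°, 180°]; add 360° → -0.755°.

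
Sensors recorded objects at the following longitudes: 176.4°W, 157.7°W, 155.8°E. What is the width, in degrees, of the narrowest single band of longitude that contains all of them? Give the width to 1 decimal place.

46.5°

Sort the longitudes: -176.4°, -157.7°, +155.8°.
Eastward gaps between consecutive values (wrapping around): 18.7°, 313.5°, 27.8°.
Largest gap = 313.5° ⇒ minimal covering band is its complement: 360° − 313.5° = 46.5°.
Band runs from +155.8° eastward to -157.7°, crossing the antimeridian.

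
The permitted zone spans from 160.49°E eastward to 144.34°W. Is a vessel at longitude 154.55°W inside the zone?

Band width going east from +160.49° to -144.34°: ((-144.34 − 160.49) mod 360) = 55.17°.
Offset of -154.55° east of the west edge: ((-154.55 − 160.49) mod 360) = 44.96°.
44.96° ≤ 55.17° ⇒ inside.

Yes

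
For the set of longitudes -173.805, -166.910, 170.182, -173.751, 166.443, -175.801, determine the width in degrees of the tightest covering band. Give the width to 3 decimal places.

26.647°

Sort the longitudes: -175.801°, -173.805°, -173.751°, -166.910°, +166.443°, +170.182°.
Eastward gaps between consecutive values (wrapping around): 1.996°, 0.054°, 6.841°, 333.353°, 3.739°, 14.017°.
Largest gap = 333.353° ⇒ minimal covering band is its complement: 360° − 333.353° = 26.647°.
Band runs from +166.443° eastward to -166.910°, crossing the antimeridian.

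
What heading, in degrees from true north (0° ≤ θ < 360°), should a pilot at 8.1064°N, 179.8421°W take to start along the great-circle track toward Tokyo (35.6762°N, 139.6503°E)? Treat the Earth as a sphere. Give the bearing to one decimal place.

312.9°

Δλ = 139.6503 − -179.8421 = 319.4924°; wrapped into (−180°, 180°]: -40.5076°.
θ = atan2( sin Δλ · cos φ₂ , cos φ₁ · sin φ₂ − sin φ₁ · cos φ₂ · cos Δλ )
  = atan2(-0.52765, 0.49028) = -47.102° → normalised to [0°, 360°): 312.898°.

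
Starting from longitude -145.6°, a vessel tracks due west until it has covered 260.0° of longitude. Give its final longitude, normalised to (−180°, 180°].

Start at -145.6°; shift −260.0° → -405.6°.
-405.6° lies outside (−180°, 180°]; add 360° → -45.6°.

-45.6°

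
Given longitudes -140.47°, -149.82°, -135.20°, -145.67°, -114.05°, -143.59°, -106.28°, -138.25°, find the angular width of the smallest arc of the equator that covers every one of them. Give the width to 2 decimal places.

43.54°

Sort the longitudes: -149.82°, -145.67°, -143.59°, -140.47°, -138.25°, -135.20°, -114.05°, -106.28°.
Eastward gaps between consecutive values (wrapping around): 4.15°, 2.08°, 3.12°, 2.22°, 3.05°, 21.15°, 7.77°, 316.46°.
Largest gap = 316.46° ⇒ minimal covering band is its complement: 360° − 316.46° = 43.54°.
Band runs from -149.82° eastward to -106.28°.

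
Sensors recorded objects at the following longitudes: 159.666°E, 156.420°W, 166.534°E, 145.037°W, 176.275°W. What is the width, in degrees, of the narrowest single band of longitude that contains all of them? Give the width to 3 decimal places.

Sort the longitudes: -176.275°, -156.420°, -145.037°, +159.666°, +166.534°.
Eastward gaps between consecutive values (wrapping around): 19.855°, 11.383°, 304.703°, 6.868°, 17.191°.
Largest gap = 304.703° ⇒ minimal covering band is its complement: 360° − 304.703° = 55.297°.
Band runs from +159.666° eastward to -145.037°, crossing the antimeridian.

55.297°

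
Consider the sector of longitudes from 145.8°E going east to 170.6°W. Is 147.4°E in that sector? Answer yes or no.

Yes

Band width going east from +145.8° to -170.6°: ((-170.6 − 145.8) mod 360) = 43.6°.
Offset of +147.4° east of the west edge: ((147.4 − 145.8) mod 360) = 1.6°.
1.6° ≤ 43.6° ⇒ inside.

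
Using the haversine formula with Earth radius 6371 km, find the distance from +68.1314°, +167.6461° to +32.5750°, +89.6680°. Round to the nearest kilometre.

6182 km

Δλ = 89.6680 − 167.6461 = -77.9781°.
Δφ = 32.5750 − 68.1314 = -35.5564°.
a = sin²(Δφ/2) + cos φ₁ · cos φ₂ · sin²(Δλ/2) = 0.217481.
c = 2·atan2(√a, √(1−a)) = 0.97032 rad → d = 6371·c ≈ 6181.89 km.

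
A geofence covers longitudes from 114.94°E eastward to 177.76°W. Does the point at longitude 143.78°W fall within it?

No

Band width going east from +114.94° to -177.76°: ((-177.76 − 114.94) mod 360) = 67.30°.
Offset of -143.78° east of the west edge: ((-143.78 − 114.94) mod 360) = 101.28°.
101.28° > 67.30° ⇒ outside.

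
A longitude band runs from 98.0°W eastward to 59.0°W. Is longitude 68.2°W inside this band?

Yes

Band width going east from -98.0° to -59.0°: ((-59.0 − -98.0) mod 360) = 39.0°.
Offset of -68.2° east of the west edge: ((-68.2 − -98.0) mod 360) = 29.8°.
29.8° ≤ 39.0° ⇒ inside.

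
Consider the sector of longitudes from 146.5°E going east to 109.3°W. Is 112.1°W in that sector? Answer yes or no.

Band width going east from +146.5° to -109.3°: ((-109.3 − 146.5) mod 360) = 104.2°.
Offset of -112.1° east of the west edge: ((-112.1 − 146.5) mod 360) = 101.4°.
101.4° ≤ 104.2° ⇒ inside.

Yes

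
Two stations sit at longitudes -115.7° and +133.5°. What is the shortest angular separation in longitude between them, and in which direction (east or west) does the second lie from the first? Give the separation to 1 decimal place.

Raw difference: 133.5 − -115.7 = 249.2°.
Normalise into (−180°, 180°]: 249.2° − 360° = -110.8°.
Negative ⇒ the second point lies to the west; separation 110.8°.

110.8° west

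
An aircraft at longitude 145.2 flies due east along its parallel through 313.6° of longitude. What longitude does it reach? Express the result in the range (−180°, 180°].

Start at +145.2°; shift +313.6° → +458.8°.
+458.8° lies outside (−180°, 180°]; subtract 360° → +98.8°.

+98.8°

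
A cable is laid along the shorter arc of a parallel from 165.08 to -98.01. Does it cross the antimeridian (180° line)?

Naïve |-98.01 − 165.08| = 263.09° > 180°, so the shorter arc goes the other way round — across 180°.
Signed shortest Δλ = ((-98.01 − 165.08 + 180) mod 360) − 180 = 96.91°.
Going east by 96.91° from +165.08° passes through 180° before reaching -98.01°.

Yes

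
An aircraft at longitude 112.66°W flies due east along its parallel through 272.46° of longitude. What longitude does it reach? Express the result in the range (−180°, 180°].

159.80°E

Start at -112.66°; shift +272.46° → +159.80°.
+159.80° already lies in (−180°, 180°].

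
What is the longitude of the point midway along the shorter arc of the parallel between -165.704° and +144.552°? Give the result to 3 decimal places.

Signed shortest Δλ from -165.704° to +144.552° is -49.744°.
Midpoint longitude = -165.704° + (-49.744°)/2 = -165.704° − 24.872° = -190.576°.
Normalise into (−180°, 180°]: +169.424°.
(The naïve average (-165.704 + +144.552)/2 = -10.576° is on the wrong side of the globe.)

+169.424°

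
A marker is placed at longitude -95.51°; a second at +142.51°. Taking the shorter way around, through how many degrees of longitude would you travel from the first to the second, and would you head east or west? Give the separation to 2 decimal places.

Raw difference: 142.51 − -95.51 = 238.02°.
Normalise into (−180°, 180°]: 238.02° − 360° = -121.98°.
Negative ⇒ the second point lies to the west; separation 121.98°.

121.98° west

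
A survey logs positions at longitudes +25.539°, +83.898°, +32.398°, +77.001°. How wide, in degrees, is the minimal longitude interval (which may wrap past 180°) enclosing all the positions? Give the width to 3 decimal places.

Sort the longitudes: +25.539°, +32.398°, +77.001°, +83.898°.
Eastward gaps between consecutive values (wrapping around): 6.859°, 44.603°, 6.897°, 301.641°.
Largest gap = 301.641° ⇒ minimal covering band is its complement: 360° − 301.641° = 58.359°.
Band runs from +25.539° eastward to +83.898°.

58.359°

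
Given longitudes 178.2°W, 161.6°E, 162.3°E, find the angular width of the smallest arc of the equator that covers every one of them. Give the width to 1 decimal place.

Sort the longitudes: -178.2°, +161.6°, +162.3°.
Eastward gaps between consecutive values (wrapping around): 339.8°, 0.7°, 19.5°.
Largest gap = 339.8° ⇒ minimal covering band is its complement: 360° − 339.8° = 20.2°.
Band runs from +161.6° eastward to -178.2°, crossing the antimeridian.

20.2°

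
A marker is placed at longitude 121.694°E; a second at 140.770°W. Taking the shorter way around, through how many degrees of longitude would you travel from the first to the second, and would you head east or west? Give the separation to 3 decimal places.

Raw difference: -140.770 − 121.694 = -262.464°.
Normalise into (−180°, 180°]: -262.464° + 360° = 97.536°.
Positive ⇒ the second point lies to the east; separation 97.536°.

97.536° east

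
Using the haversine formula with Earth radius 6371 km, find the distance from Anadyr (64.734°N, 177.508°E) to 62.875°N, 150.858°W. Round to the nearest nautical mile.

837 nmi

Δλ = -150.858 − 177.508 = -328.366°; wrapped into (−180°, 180°]: 31.634°.
Δφ = 62.875 − 64.734 = -1.859°.
a = sin²(Δφ/2) + cos φ₁ · cos φ₂ · sin²(Δλ/2) = 0.014721.
c = 2·atan2(√a, √(1−a)) = 0.24326 rad → d = 6371·c ≈ 1549.78 km ≈ 836.82 nmi.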